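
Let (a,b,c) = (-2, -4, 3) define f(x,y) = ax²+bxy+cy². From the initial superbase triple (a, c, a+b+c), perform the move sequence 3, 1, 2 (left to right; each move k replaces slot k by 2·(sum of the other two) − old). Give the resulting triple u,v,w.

start (-2,3,-3) = (f(1,0),f(0,1),f(1,1))
replace slot 3: 2·((-2)+3) − (-3) = 5 → (-2,3,5)
replace slot 1: 2·(3+5) − (-2) = 18 → (18,3,5)
replace slot 2: 2·(18+5) − 3 = 43 → (18,43,5)

18,43,5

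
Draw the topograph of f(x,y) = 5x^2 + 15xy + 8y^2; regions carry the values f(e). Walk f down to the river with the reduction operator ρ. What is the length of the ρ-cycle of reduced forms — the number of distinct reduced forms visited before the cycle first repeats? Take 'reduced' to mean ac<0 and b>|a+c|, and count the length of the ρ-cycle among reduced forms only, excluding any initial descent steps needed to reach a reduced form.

D = 65, ⌊√D⌋ = 8
descent: ρ → (8,1,-2)
descent: ρ → (-2,7,2)  [lands on river]
river: ρ → (2,5,-5)
river: ρ → (-5,5,2)
river: ρ → (2,7,-2)
river: ρ → (-2,5,5)
river: ρ → (5,5,-2)
ρ-cycle length = 6 (tail of 2 descent steps not counted)

6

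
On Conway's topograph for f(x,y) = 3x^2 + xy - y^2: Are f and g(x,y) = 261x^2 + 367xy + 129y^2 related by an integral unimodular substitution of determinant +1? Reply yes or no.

D₁ = 13, D₂ = 13
river cycle of f (length 2): (-1, 3, 1), (1, 3, -1)
river cycle of g (length 2): (-1, 3, 1), (1, 3, -1)
cycles coincide ⇒ equivalent

yes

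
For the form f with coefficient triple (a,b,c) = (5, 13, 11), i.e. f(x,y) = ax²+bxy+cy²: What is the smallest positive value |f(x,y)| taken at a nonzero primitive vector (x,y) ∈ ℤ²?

translate: b→3 (≡13 mod 10), so (5,13,11)→(5,3,3)
flip: (5,3,3)→(3,-3,5)
translate: b→3 (≡-3 mod 6), so (3,-3,5)→(3,3,5)
reduced (well bottom): (3,3,5) with a≤c, −a<b≤a
well minimum = a = 3

3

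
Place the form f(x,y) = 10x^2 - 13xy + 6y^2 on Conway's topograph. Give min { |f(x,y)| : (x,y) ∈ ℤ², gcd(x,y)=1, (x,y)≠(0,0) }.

translate: b→7 (≡-13 mod 20), so (10,-13,6)→(10,7,3)
flip: (10,7,3)→(3,-7,10)
translate: b→-1 (≡-7 mod 6), so (3,-7,10)→(3,-1,6)
reduced (well bottom): (3,-1,6) with a≤c, −a<b≤a
well minimum = a = 3

3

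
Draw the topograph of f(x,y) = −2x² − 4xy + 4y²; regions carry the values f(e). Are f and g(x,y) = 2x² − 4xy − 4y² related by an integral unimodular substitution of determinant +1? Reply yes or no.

D₁ = 48, D₂ = 48
river cycle of f (length 2): (4, 4, -2), (-2, 4, 4)
river cycle of g (length 2): (-4, 4, 2), (2, 4, -4)
cycles differ ⇒ inequivalent

no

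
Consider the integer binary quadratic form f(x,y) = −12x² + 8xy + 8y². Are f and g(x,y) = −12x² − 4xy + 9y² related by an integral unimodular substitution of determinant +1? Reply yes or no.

D₁ = 448, D₂ = 448
river cycle of f (length 4): (8, 8, -12), (-12, 16, 4), (4, 16, -12), (-12, 8, 8)
river cycle of g (length 6): (9, 4, -12), (-12, 20, 1), (1, 20, -12), (-12, 4, 9), (9, 14, -7), (-7, 14, 9)
cycles differ ⇒ inequivalent

no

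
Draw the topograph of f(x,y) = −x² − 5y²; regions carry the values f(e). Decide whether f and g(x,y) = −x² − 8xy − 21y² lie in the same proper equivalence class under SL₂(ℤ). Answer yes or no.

D₁ = -20, D₂ = -20
f is negative-definite; reduce −f:
−f: reduced (well bottom): (1,0,5) with a≤c, −a<b≤a
flip sign back: reduced form of f is (-1,0,-5)
g is negative-definite; reduce −g:
−g: translate: b→0 (≡8 mod 2), so (1,8,21)→(1,0,5)
−g: reduced (well bottom): (1,0,5) with a≤c, −a<b≤a
flip sign back: reduced form of g is (-1,0,-5)
reduced forms (-1, 0, -5) vs (-1, 0, -5) ⇒ equivalent

yes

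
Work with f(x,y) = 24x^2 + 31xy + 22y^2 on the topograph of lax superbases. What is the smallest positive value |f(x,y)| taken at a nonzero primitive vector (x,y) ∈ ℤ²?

translate: b→-17 (≡31 mod 48), so (24,31,22)→(24,-17,15)
flip: (24,-17,15)→(15,17,24)
translate: b→-13 (≡17 mod 30), so (15,17,24)→(15,-13,22)
reduced (well bottom): (15,-13,22) with a≤c, −a<b≤a
well minimum = a = 15

15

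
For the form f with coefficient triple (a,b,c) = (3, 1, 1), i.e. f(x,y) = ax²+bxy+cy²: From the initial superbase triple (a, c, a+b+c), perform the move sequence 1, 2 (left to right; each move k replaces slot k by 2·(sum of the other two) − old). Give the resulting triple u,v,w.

start (3,1,5) = (f(1,0),f(0,1),f(1,1))
replace slot 1: 2·(1+5) − 3 = 9 → (9,1,5)
replace slot 2: 2·(9+5) − 1 = 27 → (9,27,5)

9,27,5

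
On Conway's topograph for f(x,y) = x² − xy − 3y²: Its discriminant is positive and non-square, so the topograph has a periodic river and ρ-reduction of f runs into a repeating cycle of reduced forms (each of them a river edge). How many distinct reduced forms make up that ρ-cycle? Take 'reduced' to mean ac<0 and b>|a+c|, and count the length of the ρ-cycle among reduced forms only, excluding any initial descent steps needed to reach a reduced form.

D = 13, ⌊√D⌋ = 3
descent: ρ → (-3,1,1)
descent: ρ → (1,3,-1)  [lands on river]
river: ρ → (-1,3,1)
ρ-cycle length = 2 (tail of 2 descent steps not counted)

2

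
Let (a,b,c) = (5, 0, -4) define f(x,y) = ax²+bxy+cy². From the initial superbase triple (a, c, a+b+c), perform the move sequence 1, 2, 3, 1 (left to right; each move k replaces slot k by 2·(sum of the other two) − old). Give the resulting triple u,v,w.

start (5,-4,1) = (f(1,0),f(0,1),f(1,1))
replace slot 1: 2·((-4)+1) − 5 = -11 → (-11,-4,1)
replace slot 2: 2·((-11)+1) − (-4) = -16 → (-11,-16,1)
replace slot 3: 2·((-11)+(-16)) − 1 = -55 → (-11,-16,-55)
replace slot 1: 2·((-16)+(-55)) − (-11) = -131 → (-131,-16,-55)

-131,-16,-55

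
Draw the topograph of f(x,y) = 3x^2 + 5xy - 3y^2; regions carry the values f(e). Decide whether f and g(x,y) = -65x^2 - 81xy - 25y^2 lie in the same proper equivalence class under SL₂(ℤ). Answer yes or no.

D₁ = 61, D₂ = 61
river cycle of f (length 6): (-3, 7, 1), (1, 7, -3), (-3, 5, 3), (3, 7, -1), (-1, 7, 3), (3, 5, -3)
river cycle of g (length 6): (-3, 7, 1), (1, 7, -3), (-3, 5, 3), (3, 7, -1), (-1, 7, 3), (3, 5, -3)
cycles coincide ⇒ equivalent

yes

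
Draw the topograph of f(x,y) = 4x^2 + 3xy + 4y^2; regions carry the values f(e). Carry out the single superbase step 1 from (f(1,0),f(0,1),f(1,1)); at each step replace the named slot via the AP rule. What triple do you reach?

start (4,4,11) = (f(1,0),f(0,1),f(1,1))
replace slot 1: 2·(4+11) − 4 = 26 → (26,4,11)

26,4,11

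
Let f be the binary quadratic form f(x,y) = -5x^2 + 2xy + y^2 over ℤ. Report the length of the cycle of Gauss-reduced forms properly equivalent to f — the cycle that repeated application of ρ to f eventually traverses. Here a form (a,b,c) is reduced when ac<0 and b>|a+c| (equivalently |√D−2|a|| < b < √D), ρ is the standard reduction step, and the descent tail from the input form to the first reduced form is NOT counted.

D = 24, ⌊√D⌋ = 4
descent: ρ → (1,4,-2)  [lands on river]
river: ρ → (-2,4,1)
ρ-cycle length = 2 (tail of 1 descent step not counted)

2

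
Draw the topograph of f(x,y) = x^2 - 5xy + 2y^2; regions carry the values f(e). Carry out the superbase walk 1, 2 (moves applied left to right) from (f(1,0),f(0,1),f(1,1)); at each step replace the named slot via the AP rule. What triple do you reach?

start (1,2,-2) = (f(1,0),f(0,1),f(1,1))
replace slot 1: 2·(2+(-2)) − 1 = -1 → (-1,2,-2)
replace slot 2: 2·((-1)+(-2)) − 2 = -8 → (-1,-8,-2)

-1,-8,-2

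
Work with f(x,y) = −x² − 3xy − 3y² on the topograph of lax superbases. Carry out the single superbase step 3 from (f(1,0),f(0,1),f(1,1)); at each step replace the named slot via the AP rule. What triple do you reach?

start (-1,-3,-7) = (f(1,0),f(0,1),f(1,1))
replace slot 3: 2·((-1)+(-3)) − (-7) = -1 → (-1,-3,-1)

-1,-3,-1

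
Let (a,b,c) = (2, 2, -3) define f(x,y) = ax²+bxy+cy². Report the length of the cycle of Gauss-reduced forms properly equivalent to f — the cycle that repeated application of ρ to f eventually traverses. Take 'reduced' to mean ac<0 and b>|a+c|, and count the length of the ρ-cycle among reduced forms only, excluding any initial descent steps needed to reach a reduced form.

D = 28, ⌊√D⌋ = 5
river: ρ → (-3,4,1)
river: ρ → (1,4,-3)
river: ρ → (-3,2,2)
river: ρ → (2,2,-3)
ρ-cycle length = 4 (tail of 0 descent steps not counted)

4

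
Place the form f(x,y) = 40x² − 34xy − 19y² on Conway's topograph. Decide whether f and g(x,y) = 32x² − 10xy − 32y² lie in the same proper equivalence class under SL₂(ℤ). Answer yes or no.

D₁ = 4196, D₂ = 4196
river cycle of f (length 50): (-19, 34, 40), (40, 46, -13), (-13, 58, 16), (16, 38, -43), (-43, 48, 11), (11, 62, -8), (-8, 50, 53), (53, 56, -5), (-5, 64, 5), (5, 56, -53), … (40 more)
river cycle of g (length 54): (-32, 10, 32), (32, 54, -10), (-10, 46, 52), (52, 58, -4), (-4, 62, 22), (22, 26, -40), (-40, 54, 8), (8, 58, -26), (-26, 46, 20), (20, 34, -38), … (44 more)
cycles differ ⇒ inequivalent

no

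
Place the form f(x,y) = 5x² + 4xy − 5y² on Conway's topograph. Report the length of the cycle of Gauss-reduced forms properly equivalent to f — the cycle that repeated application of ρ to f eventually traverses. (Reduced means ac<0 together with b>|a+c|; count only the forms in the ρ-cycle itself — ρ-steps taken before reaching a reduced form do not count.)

D = 116, ⌊√D⌋ = 10
river: ρ → (-5,6,4)
river: ρ → (4,10,-1)
river: ρ → (-1,10,4)
river: ρ → (4,6,-5)
river: ρ → (-5,4,5)
river: ρ → (5,6,-4)
river: ρ → (-4,10,1)
river: ρ → (1,10,-4)
river: ρ → (-4,6,5)
river: ρ → (5,4,-5)
ρ-cycle length = 10 (tail of 0 descent steps not counted)

10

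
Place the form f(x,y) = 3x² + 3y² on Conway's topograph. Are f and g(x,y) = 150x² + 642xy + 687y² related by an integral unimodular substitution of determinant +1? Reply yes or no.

D₁ = -36, D₂ = -36
f: reduced (well bottom): (3,0,3) with a≤c, −a<b≤a
g: translate: b→42 (≡642 mod 300), so (150,642,687)→(150,42,3)
g: flip: (150,42,3)→(3,-42,150)
g: translate: b→0 (≡-42 mod 6), so (3,-42,150)→(3,0,3)
g: reduced (well bottom): (3,0,3) with a≤c, −a<b≤a
reduced forms (3, 0, 3) vs (3, 0, 3) ⇒ equivalent

yes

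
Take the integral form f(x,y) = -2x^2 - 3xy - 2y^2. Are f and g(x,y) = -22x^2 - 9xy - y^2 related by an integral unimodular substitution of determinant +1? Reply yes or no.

D₁ = -7, D₂ = -7
f is negative-definite; reduce −f:
−f: translate: b→-1 (≡3 mod 4), so (2,3,2)→(2,-1,1)
−f: flip: (2,-1,1)→(1,1,2)
−f: reduced (well bottom): (1,1,2) with a≤c, −a<b≤a
flip sign back: reduced form of f is (-1,-1,-2)
g is negative-definite; reduce −g:
−g: flip: (22,9,1)→(1,-9,22)
−g: translate: b→1 (≡-9 mod 2), so (1,-9,22)→(1,1,2)
−g: reduced (well bottom): (1,1,2) with a≤c, −a<b≤a
flip sign back: reduced form of g is (-1,-1,-2)
reduced forms (-1, -1, -2) vs (-1, -1, -2) ⇒ equivalent

yes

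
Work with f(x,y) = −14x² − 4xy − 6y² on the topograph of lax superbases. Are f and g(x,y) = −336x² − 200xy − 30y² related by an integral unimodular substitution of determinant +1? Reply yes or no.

D₁ = -320, D₂ = -320
f is negative-definite; reduce −f:
−f: flip: (14,4,6)→(6,-4,14)
−f: reduced (well bottom): (6,-4,14) with a≤c, −a<b≤a
flip sign back: reduced form of f is (-6,4,-14)
g is negative-definite; reduce −g:
−g: flip: (336,200,30)→(30,-200,336)
−g: translate: b→-20 (≡-200 mod 60), so (30,-200,336)→(30,-20,6)
−g: flip: (30,-20,6)→(6,20,30)
−g: translate: b→-4 (≡20 mod 12), so (6,20,30)→(6,-4,14)
−g: reduced (well bottom): (6,-4,14) with a≤c, −a<b≤a
flip sign back: reduced form of g is (-6,4,-14)
reduced forms (-6, 4, -14) vs (-6, 4, -14) ⇒ equivalent

yes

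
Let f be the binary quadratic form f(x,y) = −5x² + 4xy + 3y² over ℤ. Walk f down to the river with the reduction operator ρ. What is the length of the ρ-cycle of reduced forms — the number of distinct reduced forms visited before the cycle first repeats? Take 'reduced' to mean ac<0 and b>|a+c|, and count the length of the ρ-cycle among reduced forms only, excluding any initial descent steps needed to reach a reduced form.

D = 76, ⌊√D⌋ = 8
river: ρ → (3,8,-1)
river: ρ → (-1,8,3)
river: ρ → (3,4,-5)
river: ρ → (-5,6,2)
river: ρ → (2,6,-5)
river: ρ → (-5,4,3)
ρ-cycle length = 6 (tail of 0 descent steps not counted)

6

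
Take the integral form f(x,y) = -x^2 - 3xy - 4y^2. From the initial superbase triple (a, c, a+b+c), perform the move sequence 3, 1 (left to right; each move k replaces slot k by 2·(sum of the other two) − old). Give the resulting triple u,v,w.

start (-1,-4,-8) = (f(1,0),f(0,1),f(1,1))
replace slot 3: 2·((-1)+(-4)) − (-8) = -2 → (-1,-4,-2)
replace slot 1: 2·((-4)+(-2)) − (-1) = -11 → (-11,-4,-2)

-11,-4,-2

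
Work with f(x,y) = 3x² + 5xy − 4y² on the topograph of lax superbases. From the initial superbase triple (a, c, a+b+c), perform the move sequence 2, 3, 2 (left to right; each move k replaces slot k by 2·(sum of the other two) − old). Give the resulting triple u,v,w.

start (3,-4,4) = (f(1,0),f(0,1),f(1,1))
replace slot 2: 2·(3+4) − (-4) = 18 → (3,18,4)
replace slot 3: 2·(3+18) − 4 = 38 → (3,18,38)
replace slot 2: 2·(3+38) − 18 = 64 → (3,64,38)

3,64,38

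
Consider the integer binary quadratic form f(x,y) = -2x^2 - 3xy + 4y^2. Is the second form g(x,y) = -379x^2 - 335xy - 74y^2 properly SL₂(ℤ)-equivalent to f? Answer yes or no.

D₁ = 41, D₂ = 41
river cycle of f (length 10): (4, 3, -2), (-2, 5, 2), (2, 3, -4), (-4, 5, 1), (1, 5, -4), (-4, 3, 2), (2, 5, -2), (-2, 3, 4), (4, 5, -1), (-1, 5, 4)
river cycle of g (length 10): (2, 3, -4), (-4, 5, 1), (1, 5, -4), (-4, 3, 2), (2, 5, -2), (-2, 3, 4), (4, 5, -1), (-1, 5, 4), (4, 3, -2), (-2, 5, 2)
cycles coincide ⇒ equivalent

yes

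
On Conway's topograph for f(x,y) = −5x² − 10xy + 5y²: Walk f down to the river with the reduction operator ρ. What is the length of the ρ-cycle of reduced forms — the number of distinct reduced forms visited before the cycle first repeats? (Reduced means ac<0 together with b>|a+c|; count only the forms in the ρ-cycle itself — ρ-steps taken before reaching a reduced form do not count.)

D = 200, ⌊√D⌋ = 14
descent: ρ → (5,10,-5)  [lands on river]
river: ρ → (-5,10,5)
ρ-cycle length = 2 (tail of 1 descent step not counted)

2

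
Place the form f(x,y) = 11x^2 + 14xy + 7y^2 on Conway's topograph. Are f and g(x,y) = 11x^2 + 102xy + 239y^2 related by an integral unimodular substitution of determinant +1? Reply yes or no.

D₁ = -112, D₂ = -112
f: translate: b→-8 (≡14 mod 22), so (11,14,7)→(11,-8,4)
f: flip: (11,-8,4)→(4,8,11)
f: translate: b→0 (≡8 mod 8), so (4,8,11)→(4,0,7)
f: reduced (well bottom): (4,0,7) with a≤c, −a<b≤a
g: translate: b→-8 (≡102 mod 22), so (11,102,239)→(11,-8,4)
g: flip: (11,-8,4)→(4,8,11)
g: translate: b→0 (≡8 mod 8), so (4,8,11)→(4,0,7)
g: reduced (well bottom): (4,0,7) with a≤c, −a<b≤a
reduced forms (4, 0, 7) vs (4, 0, 7) ⇒ equivalent

yes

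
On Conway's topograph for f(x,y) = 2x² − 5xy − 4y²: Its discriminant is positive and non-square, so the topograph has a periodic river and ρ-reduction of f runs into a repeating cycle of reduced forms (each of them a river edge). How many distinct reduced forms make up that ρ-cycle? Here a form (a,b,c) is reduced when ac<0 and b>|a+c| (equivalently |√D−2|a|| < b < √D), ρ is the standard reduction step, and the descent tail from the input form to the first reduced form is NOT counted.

D = 57, ⌊√D⌋ = 7
descent: ρ → (-4,5,2)  [lands on river]
river: ρ → (2,7,-1)
river: ρ → (-1,7,2)
river: ρ → (2,5,-4)
river: ρ → (-4,3,3)
river: ρ → (3,3,-4)
ρ-cycle length = 6 (tail of 1 descent step not counted)

6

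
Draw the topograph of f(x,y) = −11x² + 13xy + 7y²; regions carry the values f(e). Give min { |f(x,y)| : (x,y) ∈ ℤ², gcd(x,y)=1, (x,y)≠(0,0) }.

river: ρ → (7,15,-9)
river: ρ → (-9,21,1)
river: ρ → (1,21,-9)
river: ρ → (-9,15,7)
river: ρ → (7,13,-11)
river: ρ → (-11,9,9)
river: ρ → (9,9,-11)
river: ρ → (-11,13,7)
closes: descent 0, river 8
min |a| on river = 1

1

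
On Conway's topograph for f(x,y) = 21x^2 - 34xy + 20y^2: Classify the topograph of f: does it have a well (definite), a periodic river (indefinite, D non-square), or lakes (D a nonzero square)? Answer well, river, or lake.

D = b²−4ac = (-34)² − 4·21·20 = -524
D < 0 ⇒ definite ⇒ every region one sign ⇒ single well

well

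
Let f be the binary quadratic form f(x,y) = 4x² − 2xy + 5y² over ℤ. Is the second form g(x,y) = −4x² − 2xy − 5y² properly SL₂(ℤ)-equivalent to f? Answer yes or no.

D₁ = -76, D₂ = -76
f: reduced (well bottom): (4,-2,5) with a≤c, −a<b≤a
g is negative-definite; reduce −g:
−g: reduced (well bottom): (4,2,5) with a≤c, −a<b≤a
flip sign back: reduced form of g is (-4,-2,-5)
reduced forms (4, -2, 5) vs (-4, -2, -5) ⇒ inequivalent

no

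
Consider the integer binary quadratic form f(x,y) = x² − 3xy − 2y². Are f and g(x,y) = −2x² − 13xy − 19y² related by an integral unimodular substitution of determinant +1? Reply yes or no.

D₁ = 17, D₂ = 17
river cycle of f (length 6): (-2, 3, 1), (1, 3, -2), (-2, 1, 2), (2, 3, -1), (-1, 3, 2), (2, 1, -2)
river cycle of g (length 6): (-2, 3, 1), (1, 3, -2), (-2, 1, 2), (2, 3, -1), (-1, 3, 2), (2, 1, -2)
cycles coincide ⇒ equivalent

yes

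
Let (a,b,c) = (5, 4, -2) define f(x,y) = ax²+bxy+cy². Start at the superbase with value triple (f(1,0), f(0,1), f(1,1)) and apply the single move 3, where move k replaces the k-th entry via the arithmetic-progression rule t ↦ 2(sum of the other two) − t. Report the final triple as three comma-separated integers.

start (5,-2,7) = (f(1,0),f(0,1),f(1,1))
replace slot 3: 2·(5+(-2)) − 7 = -1 → (5,-2,-1)

5,-2,-1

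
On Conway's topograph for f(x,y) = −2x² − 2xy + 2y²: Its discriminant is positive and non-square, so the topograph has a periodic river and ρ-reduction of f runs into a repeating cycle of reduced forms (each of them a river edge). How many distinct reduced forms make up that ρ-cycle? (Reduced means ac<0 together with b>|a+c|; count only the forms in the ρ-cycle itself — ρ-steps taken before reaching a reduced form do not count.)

D = 20, ⌊√D⌋ = 4
descent: ρ → (2,2,-2)  [lands on river]
river: ρ → (-2,2,2)
ρ-cycle length = 2 (tail of 1 descent step not counted)

2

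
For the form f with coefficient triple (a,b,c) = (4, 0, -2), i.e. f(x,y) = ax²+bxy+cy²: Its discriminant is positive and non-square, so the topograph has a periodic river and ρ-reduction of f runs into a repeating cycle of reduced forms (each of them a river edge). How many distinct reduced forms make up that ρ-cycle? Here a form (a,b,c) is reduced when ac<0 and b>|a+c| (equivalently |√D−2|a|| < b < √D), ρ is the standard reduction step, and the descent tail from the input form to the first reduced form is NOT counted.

D = 32, ⌊√D⌋ = 5
descent: ρ → (-2,4,2)  [lands on river]
river: ρ → (2,4,-2)
ρ-cycle length = 2 (tail of 1 descent step not counted)

2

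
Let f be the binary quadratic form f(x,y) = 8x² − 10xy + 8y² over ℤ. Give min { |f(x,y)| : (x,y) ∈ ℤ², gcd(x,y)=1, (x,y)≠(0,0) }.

translate: b→6 (≡-10 mod 16), so (8,-10,8)→(8,6,6)
flip: (8,6,6)→(6,-6,8)
translate: b→6 (≡-6 mod 12), so (6,-6,8)→(6,6,8)
reduced (well bottom): (6,6,8) with a≤c, −a<b≤a
well minimum = a = 6

6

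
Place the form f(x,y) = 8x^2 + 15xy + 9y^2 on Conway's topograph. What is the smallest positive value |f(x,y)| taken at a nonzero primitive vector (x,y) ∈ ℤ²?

translate: b→-1 (≡15 mod 16), so (8,15,9)→(8,-1,2)
flip: (8,-1,2)→(2,1,8)
reduced (well bottom): (2,1,8) with a≤c, −a<b≤a
well minimum = a = 2

2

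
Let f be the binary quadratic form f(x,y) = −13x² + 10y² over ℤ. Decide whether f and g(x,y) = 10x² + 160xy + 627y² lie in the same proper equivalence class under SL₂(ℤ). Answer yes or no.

D₁ = 520, D₂ = 520
river cycle of f (length 6): (10, 20, -3), (-3, 22, 3), (3, 20, -10), (-10, 20, 3), (3, 22, -3), (-3, 20, 10)
river cycle of g (length 6): (10, 20, -3), (-3, 22, 3), (3, 20, -10), (-10, 20, 3), (3, 22, -3), (-3, 20, 10)
cycles coincide ⇒ equivalent

yes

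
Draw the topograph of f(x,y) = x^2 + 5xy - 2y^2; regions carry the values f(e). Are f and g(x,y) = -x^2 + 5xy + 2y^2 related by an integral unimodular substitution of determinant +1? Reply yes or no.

D₁ = 33, D₂ = 33
river cycle of f (length 4): (-2, 3, 3), (3, 3, -2), (-2, 5, 1), (1, 5, -2)
river cycle of g (length 4): (2, 3, -3), (-3, 3, 2), (2, 5, -1), (-1, 5, 2)
cycles differ ⇒ inequivalent

no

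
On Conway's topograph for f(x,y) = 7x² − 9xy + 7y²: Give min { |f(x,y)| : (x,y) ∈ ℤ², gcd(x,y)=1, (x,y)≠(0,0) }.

translate: b→5 (≡-9 mod 14), so (7,-9,7)→(7,5,5)
flip: (7,5,5)→(5,-5,7)
translate: b→5 (≡-5 mod 10), so (5,-5,7)→(5,5,7)
reduced (well bottom): (5,5,7) with a≤c, −a<b≤a
well minimum = a = 5

5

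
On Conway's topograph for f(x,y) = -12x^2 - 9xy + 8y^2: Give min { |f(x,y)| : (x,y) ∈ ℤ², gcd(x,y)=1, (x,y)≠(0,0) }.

descent: ρ → (8,9,-12)  [lands on river]
river: ρ → (-12,15,5)
river: ρ → (5,15,-12)
river: ρ → (-12,9,8)
river: ρ → (8,7,-13)
river: ρ → (-13,19,2)
river: ρ → (2,21,-3)
river: ρ → (-3,21,2)
river: ρ → (2,19,-13)
river: ρ → (-13,7,8)
closes: descent 1, river 10
min |a| on river = 2

2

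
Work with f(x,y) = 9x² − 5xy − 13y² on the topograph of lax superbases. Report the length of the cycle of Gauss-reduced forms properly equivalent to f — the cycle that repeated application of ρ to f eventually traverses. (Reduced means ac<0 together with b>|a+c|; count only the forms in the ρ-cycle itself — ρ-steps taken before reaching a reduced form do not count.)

D = 493, ⌊√D⌋ = 22
descent: ρ → (-13,5,9)  [lands on river]
river: ρ → (9,13,-9)
river: ρ → (-9,5,13)
river: ρ → (13,21,-1)
river: ρ → (-1,21,13)
river: ρ → (13,5,-9)
river: ρ → (-9,13,9)
river: ρ → (9,5,-13)
river: ρ → (-13,21,1)
river: ρ → (1,21,-13)
ρ-cycle length = 10 (tail of 1 descent step not counted)

10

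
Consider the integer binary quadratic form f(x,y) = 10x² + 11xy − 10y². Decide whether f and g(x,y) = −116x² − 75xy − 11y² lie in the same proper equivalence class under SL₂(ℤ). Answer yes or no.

D₁ = 521, D₂ = 521
river cycle of f (length 34): (-10, 9, 11), (11, 13, -8), (-8, 19, 5), (5, 21, -4), (-4, 19, 10), (10, 21, -2), (-2, 19, 20), (20, 21, -1), (-1, 21, 20), (20, 19, -2), … (24 more)
river cycle of g (length 34): (-11, 9, 10), (10, 11, -10), (-10, 9, 11), (11, 13, -8), (-8, 19, 5), (5, 21, -4), (-4, 19, 10), (10, 21, -2), (-2, 19, 20), (20, 21, -1), … (24 more)
cycles coincide ⇒ equivalent

yes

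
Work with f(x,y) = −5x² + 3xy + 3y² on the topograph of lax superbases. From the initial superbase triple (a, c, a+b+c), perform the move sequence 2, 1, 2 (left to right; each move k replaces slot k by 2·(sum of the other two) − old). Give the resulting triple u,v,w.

start (-5,3,1) = (f(1,0),f(0,1),f(1,1))
replace slot 2: 2·((-5)+1) − 3 = -11 → (-5,-11,1)
replace slot 1: 2·((-11)+1) − (-5) = -15 → (-15,-11,1)
replace slot 2: 2·((-15)+1) − (-11) = -17 → (-15,-17,1)

-15,-17,1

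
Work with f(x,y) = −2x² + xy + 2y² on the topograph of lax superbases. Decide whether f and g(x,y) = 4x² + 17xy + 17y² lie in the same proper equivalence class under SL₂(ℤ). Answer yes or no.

D₁ = 17, D₂ = 17
river cycle of f (length 6): (2, 3, -1), (-1, 3, 2), (2, 1, -2), (-2, 3, 1), (1, 3, -2), (-2, 1, 2)
river cycle of g (length 6): (-1, 3, 2), (2, 1, -2), (-2, 3, 1), (1, 3, -2), (-2, 1, 2), (2, 3, -1)
cycles coincide ⇒ equivalent

yes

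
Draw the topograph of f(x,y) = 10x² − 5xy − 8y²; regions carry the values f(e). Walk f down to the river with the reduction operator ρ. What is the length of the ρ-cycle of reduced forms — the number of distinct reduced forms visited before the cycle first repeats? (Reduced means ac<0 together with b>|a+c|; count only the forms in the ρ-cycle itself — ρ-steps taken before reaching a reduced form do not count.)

D = 345, ⌊√D⌋ = 18
descent: ρ → (-8,5,10)  [lands on river]
river: ρ → (10,15,-3)
river: ρ → (-3,15,10)
river: ρ → (10,5,-8)
river: ρ → (-8,11,7)
river: ρ → (7,17,-2)
river: ρ → (-2,15,15)
river: ρ → (15,15,-2)
river: ρ → (-2,17,7)
river: ρ → (7,11,-8)
ρ-cycle length = 10 (tail of 1 descent step not counted)

10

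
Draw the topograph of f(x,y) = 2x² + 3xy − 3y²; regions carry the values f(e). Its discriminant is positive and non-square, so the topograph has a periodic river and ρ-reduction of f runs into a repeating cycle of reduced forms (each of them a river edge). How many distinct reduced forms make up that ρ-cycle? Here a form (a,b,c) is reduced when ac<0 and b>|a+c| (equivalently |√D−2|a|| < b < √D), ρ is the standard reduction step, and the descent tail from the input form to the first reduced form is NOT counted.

D = 33, ⌊√D⌋ = 5
river: ρ → (-3,3,2)
river: ρ → (2,5,-1)
river: ρ → (-1,5,2)
river: ρ → (2,3,-3)
ρ-cycle length = 4 (tail of 0 descent steps not counted)

4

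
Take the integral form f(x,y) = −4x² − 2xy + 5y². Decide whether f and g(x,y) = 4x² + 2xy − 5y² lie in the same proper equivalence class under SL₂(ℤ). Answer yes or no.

D₁ = 84, D₂ = 84
river cycle of f (length 6): (5, 2, -4), (-4, 6, 3), (3, 6, -4), (-4, 2, 5), (5, 8, -1), (-1, 8, 5)
river cycle of g (length 6): (-5, 8, 1), (1, 8, -5), (-5, 2, 4), (4, 6, -3), (-3, 6, 4), (4, 2, -5)
cycles differ ⇒ inequivalent

no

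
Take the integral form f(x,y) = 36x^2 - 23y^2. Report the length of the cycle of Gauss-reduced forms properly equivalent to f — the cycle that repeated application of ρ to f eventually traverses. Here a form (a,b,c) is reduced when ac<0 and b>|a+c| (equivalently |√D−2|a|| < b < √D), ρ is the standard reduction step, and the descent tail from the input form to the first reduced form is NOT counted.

D = 3312, ⌊√D⌋ = 57
descent: ρ → (-23,46,13)  [lands on river]
river: ρ → (13,32,-44)
river: ρ → (-44,56,1)
river: ρ → (1,56,-44)
river: ρ → (-44,32,13)
river: ρ → (13,46,-23)
ρ-cycle length = 6 (tail of 1 descent step not counted)

6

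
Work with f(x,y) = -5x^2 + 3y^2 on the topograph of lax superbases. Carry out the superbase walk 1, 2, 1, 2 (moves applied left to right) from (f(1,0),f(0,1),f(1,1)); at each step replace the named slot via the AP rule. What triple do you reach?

start (-5,3,-2) = (f(1,0),f(0,1),f(1,1))
replace slot 1: 2·(3+(-2)) − (-5) = 7 → (7,3,-2)
replace slot 2: 2·(7+(-2)) − 3 = 7 → (7,7,-2)
replace slot 1: 2·(7+(-2)) − 7 = 3 → (3,7,-2)
replace slot 2: 2·(3+(-2)) − 7 = -5 → (3,-5,-2)

3,-5,-2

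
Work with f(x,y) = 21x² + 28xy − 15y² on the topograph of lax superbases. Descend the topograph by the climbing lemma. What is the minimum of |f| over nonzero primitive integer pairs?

river: ρ → (-15,32,17)
river: ρ → (17,36,-11)
river: ρ → (-11,30,26)
river: ρ → (26,22,-15)
river: ρ → (-15,38,10)
river: ρ → (10,42,-7)
river: ρ → (-7,42,10)
river: ρ → (10,38,-15)
river: ρ → (-15,22,26)
river: ρ → (26,30,-11)
river: ρ → (-11,36,17)
river: ρ → (17,32,-15)
river: ρ → (-15,28,21)
river: ρ → (21,14,-22)
river: ρ → (-22,30,13)
river: ρ → (13,22,-30)
river: ρ → (-30,38,5)
river: ρ → (5,42,-14)
river: ρ → (-14,42,5)
river: ρ → (5,38,-30)
river: ρ → (-30,22,13)
river: ρ → (13,30,-22)
river: ρ → (-22,14,21)
river: ρ → (21,28,-15)
closes: descent 0, river 24
min |a| on river = 5

5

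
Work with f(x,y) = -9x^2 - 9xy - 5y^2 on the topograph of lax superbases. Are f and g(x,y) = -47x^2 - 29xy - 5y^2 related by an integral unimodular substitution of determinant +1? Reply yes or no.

D₁ = -99, D₂ = -99
f is negative-definite; reduce −f:
−f: flip: (9,9,5)→(5,-9,9)
−f: translate: b→1 (≡-9 mod 10), so (5,-9,9)→(5,1,5)
−f: reduced (well bottom): (5,1,5) with a≤c, −a<b≤a
flip sign back: reduced form of f is (-5,-1,-5)
g is negative-definite; reduce −g:
−g: flip: (47,29,5)→(5,-29,47)
−g: translate: b→1 (≡-29 mod 10), so (5,-29,47)→(5,1,5)
−g: reduced (well bottom): (5,1,5) with a≤c, −a<b≤a
flip sign back: reduced form of g is (-5,-1,-5)
reduced forms (-5, -1, -5) vs (-5, -1, -5) ⇒ equivalent

yes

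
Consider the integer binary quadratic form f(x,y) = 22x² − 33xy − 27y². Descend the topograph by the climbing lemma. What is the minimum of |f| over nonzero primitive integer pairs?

descent: ρ → (-27,33,22)  [lands on river]
river: ρ → (22,55,-5)
river: ρ → (-5,55,22)
river: ρ → (22,33,-27)
river: ρ → (-27,21,28)
river: ρ → (28,35,-20)
river: ρ → (-20,45,18)
river: ρ → (18,27,-38)
river: ρ → (-38,49,7)
river: ρ → (7,49,-38)
river: ρ → (-38,27,18)
river: ρ → (18,45,-20)
river: ρ → (-20,35,28)
river: ρ → (28,21,-27)
closes: descent 1, river 14
min |a| on river = 5

5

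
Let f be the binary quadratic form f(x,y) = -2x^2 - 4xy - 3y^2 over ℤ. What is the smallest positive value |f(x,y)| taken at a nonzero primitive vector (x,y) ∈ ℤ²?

translate: b→0 (≡4 mod 4), so (2,4,3)→(2,0,1)
flip: (2,0,1)→(1,0,2)
reduced (well bottom): (1,0,2) with a≤c, −a<b≤a
well minimum |f| = |-1| = 1 (negative-definite)

1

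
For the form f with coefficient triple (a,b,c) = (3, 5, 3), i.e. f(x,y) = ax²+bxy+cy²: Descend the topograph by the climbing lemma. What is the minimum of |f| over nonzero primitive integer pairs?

translate: b→-1 (≡5 mod 6), so (3,5,3)→(3,-1,1)
flip: (3,-1,1)→(1,1,3)
reduced (well bottom): (1,1,3) with a≤c, −a<b≤a
well minimum = a = 1

1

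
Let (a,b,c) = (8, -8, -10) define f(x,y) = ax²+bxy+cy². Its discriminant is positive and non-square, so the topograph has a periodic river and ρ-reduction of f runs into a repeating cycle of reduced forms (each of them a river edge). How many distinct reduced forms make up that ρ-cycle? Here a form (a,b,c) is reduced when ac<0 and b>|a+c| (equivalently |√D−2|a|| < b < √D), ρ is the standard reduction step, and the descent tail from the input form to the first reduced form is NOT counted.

D = 384, ⌊√D⌋ = 19
descent: ρ → (-10,8,8)  [lands on river]
river: ρ → (8,8,-10)
river: ρ → (-10,12,6)
river: ρ → (6,12,-10)
ρ-cycle length = 4 (tail of 1 descent step not counted)

4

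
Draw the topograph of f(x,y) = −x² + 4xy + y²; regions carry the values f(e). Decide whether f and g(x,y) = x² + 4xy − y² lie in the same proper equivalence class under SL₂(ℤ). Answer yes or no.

D₁ = 20, D₂ = 20
river cycle of f (length 2): (1, 4, -1), (-1, 4, 1)
river cycle of g (length 2): (-1, 4, 1), (1, 4, -1)
cycles coincide ⇒ equivalent

yes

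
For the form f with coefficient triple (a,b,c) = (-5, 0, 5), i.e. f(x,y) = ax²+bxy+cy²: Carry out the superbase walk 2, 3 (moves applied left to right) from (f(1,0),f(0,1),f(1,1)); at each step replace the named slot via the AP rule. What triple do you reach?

start (-5,5,0) = (f(1,0),f(0,1),f(1,1))
replace slot 2: 2·((-5)+0) − 5 = -15 → (-5,-15,0)
replace slot 3: 2·((-5)+(-15)) − 0 = -40 → (-5,-15,-40)

-5,-15,-40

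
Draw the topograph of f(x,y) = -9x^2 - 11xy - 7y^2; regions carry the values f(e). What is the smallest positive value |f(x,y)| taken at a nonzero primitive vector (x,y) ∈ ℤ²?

translate: b→-7 (≡11 mod 18), so (9,11,7)→(9,-7,5)
flip: (9,-7,5)→(5,7,9)
translate: b→-3 (≡7 mod 10), so (5,7,9)→(5,-3,7)
reduced (well bottom): (5,-3,7) with a≤c, −a<b≤a
well minimum |f| = |-5| = 5 (negative-definite)

5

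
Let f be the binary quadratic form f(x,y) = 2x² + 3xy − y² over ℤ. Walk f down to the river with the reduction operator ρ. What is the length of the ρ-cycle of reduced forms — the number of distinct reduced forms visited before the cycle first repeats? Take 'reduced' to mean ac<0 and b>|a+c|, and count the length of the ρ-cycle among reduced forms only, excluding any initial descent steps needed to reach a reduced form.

D = 17, ⌊√D⌋ = 4
river: ρ → (-1,3,2)
river: ρ → (2,1,-2)
river: ρ → (-2,3,1)
river: ρ → (1,3,-2)
river: ρ → (-2,1,2)
river: ρ → (2,3,-1)
ρ-cycle length = 6 (tail of 0 descent steps not counted)

6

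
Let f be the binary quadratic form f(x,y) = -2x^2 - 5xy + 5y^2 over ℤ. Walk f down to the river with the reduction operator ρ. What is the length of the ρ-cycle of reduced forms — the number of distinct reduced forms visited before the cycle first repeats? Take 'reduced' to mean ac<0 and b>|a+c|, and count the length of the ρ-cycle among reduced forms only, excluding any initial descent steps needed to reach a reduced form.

D = 65, ⌊√D⌋ = 8
descent: ρ → (5,5,-2)  [lands on river]
river: ρ → (-2,7,2)
river: ρ → (2,5,-5)
river: ρ → (-5,5,2)
river: ρ → (2,7,-2)
river: ρ → (-2,5,5)
ρ-cycle length = 6 (tail of 1 descent step not counted)

6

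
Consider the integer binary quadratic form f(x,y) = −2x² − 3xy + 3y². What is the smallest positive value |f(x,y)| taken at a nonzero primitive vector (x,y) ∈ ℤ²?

descent: ρ → (3,3,-2)  [lands on river]
river: ρ → (-2,5,1)
river: ρ → (1,5,-2)
river: ρ → (-2,3,3)
closes: descent 1, river 4
min |a| on river = 1

1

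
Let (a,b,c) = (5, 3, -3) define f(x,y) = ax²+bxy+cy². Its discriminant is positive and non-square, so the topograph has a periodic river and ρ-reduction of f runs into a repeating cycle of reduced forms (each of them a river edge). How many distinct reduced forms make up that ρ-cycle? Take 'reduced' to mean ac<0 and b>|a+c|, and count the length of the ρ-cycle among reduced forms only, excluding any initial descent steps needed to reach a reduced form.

D = 69, ⌊√D⌋ = 8
river: ρ → (-3,3,5)
river: ρ → (5,7,-1)
river: ρ → (-1,7,5)
river: ρ → (5,3,-3)
ρ-cycle length = 4 (tail of 0 descent steps not counted)

4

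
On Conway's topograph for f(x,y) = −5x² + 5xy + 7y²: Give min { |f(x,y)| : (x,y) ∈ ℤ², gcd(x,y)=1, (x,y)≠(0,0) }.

river: ρ → (7,9,-3)
river: ρ → (-3,9,7)
river: ρ → (7,5,-5)
river: ρ → (-5,5,7)
closes: descent 0, river 4
min |a| on river = 3

3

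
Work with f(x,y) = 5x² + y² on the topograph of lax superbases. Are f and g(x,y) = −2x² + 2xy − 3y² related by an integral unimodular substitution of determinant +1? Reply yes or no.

D₁ = -20, D₂ = -20
f: flip: (5,0,1)→(1,0,5)
f: reduced (well bottom): (1,0,5) with a≤c, −a<b≤a
g is negative-definite; reduce −g:
−g: translate: b→2 (≡-2 mod 4), so (2,-2,3)→(2,2,3)
−g: reduced (well bottom): (2,2,3) with a≤c, −a<b≤a
flip sign back: reduced form of g is (-2,-2,-3)
reduced forms (1, 0, 5) vs (-2, -2, -3) ⇒ inequivalent

no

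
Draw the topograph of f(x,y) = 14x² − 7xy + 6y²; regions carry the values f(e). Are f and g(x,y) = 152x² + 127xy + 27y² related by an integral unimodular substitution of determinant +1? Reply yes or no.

D₁ = -287, D₂ = -287
f: flip: (14,-7,6)→(6,7,14)
f: translate: b→-5 (≡7 mod 12), so (6,7,14)→(6,-5,13)
f: reduced (well bottom): (6,-5,13) with a≤c, −a<b≤a
g: flip: (152,127,27)→(27,-127,152)
g: translate: b→-19 (≡-127 mod 54), so (27,-127,152)→(27,-19,6)
g: flip: (27,-19,6)→(6,19,27)
g: translate: b→-5 (≡19 mod 12), so (6,19,27)→(6,-5,13)
g: reduced (well bottom): (6,-5,13) with a≤c, −a<b≤a
reduced forms (6, -5, 13) vs (6, -5, 13) ⇒ equivalent

yes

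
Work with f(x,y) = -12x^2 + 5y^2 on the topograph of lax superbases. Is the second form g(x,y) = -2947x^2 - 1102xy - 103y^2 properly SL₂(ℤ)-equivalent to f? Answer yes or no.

D₁ = 240, D₂ = 240
river cycle of f (length 6): (5, 10, -7), (-7, 4, 8), (8, 12, -3), (-3, 12, 8), (8, 4, -7), (-7, 10, 5)
river cycle of g (length 6): (5, 10, -7), (-7, 4, 8), (8, 12, -3), (-3, 12, 8), (8, 4, -7), (-7, 10, 5)
cycles coincide ⇒ equivalent

yes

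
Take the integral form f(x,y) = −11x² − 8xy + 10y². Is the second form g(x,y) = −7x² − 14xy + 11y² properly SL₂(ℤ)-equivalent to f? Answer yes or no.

D₁ = 504, D₂ = 504
river cycle of f (length 10): (10, 8, -11), (-11, 14, 7), (7, 14, -11), (-11, 8, 10), (10, 12, -9), (-9, 6, 13), (13, 20, -2), (-2, 20, 13), (13, 6, -9), (-9, 12, 10)
river cycle of g (length 10): (11, 14, -7), (-7, 14, 11), (11, 8, -10), (-10, 12, 9), (9, 6, -13), (-13, 20, 2), (2, 20, -13), (-13, 6, 9), (9, 12, -10), (-10, 8, 11)
cycles differ ⇒ inequivalent

no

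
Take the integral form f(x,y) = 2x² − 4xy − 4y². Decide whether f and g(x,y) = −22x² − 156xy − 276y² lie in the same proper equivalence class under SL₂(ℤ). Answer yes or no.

D₁ = 48, D₂ = 48
river cycle of f (length 2): (-4, 4, 2), (2, 4, -4)
river cycle of g (length 2): (-4, 4, 2), (2, 4, -4)
cycles coincide ⇒ equivalent

yes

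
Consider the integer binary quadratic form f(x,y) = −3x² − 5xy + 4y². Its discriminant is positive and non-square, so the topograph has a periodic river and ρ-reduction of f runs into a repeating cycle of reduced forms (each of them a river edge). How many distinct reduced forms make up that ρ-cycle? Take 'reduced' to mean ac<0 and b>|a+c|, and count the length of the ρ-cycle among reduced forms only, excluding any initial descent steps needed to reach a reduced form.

D = 73, ⌊√D⌋ = 8
descent: ρ → (4,5,-3)  [lands on river]
river: ρ → (-3,7,2)
river: ρ → (2,5,-6)
river: ρ → (-6,7,1)
river: ρ → (1,7,-6)
river: ρ → (-6,5,2)
river: ρ → (2,7,-3)
river: ρ → (-3,5,4)
river: ρ → (4,3,-4)
river: ρ → (-4,5,3)
river: ρ → (3,7,-2)
river: ρ → (-2,5,6)
river: ρ → (6,7,-1)
river: ρ → (-1,7,6)
river: ρ → (6,5,-2)
river: ρ → (-2,7,3)
river: ρ → (3,5,-4)
river: ρ → (-4,3,4)
ρ-cycle length = 18 (tail of 1 descent step not counted)

18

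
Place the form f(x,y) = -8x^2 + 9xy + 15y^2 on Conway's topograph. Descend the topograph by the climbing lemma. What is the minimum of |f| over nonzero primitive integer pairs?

river: ρ → (15,21,-2)
river: ρ → (-2,23,4)
river: ρ → (4,17,-17)
river: ρ → (-17,17,4)
river: ρ → (4,23,-2)
river: ρ → (-2,21,15)
river: ρ → (15,9,-8)
river: ρ → (-8,23,1)
river: ρ → (1,23,-8)
river: ρ → (-8,9,15)
closes: descent 0, river 10
min |a| on river = 1

1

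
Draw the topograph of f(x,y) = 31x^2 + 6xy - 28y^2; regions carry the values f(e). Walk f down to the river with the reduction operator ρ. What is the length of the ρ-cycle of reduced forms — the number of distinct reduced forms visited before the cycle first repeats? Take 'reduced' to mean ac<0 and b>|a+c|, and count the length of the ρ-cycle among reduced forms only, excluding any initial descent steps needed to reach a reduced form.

D = 3508, ⌊√D⌋ = 59
river: ρ → (-28,50,9)
river: ρ → (9,58,-4)
river: ρ → (-4,54,37)
river: ρ → (37,20,-21)
river: ρ → (-21,22,36)
river: ρ → (36,50,-7)
river: ρ → (-7,48,43)
river: ρ → (43,38,-12)
river: ρ → (-12,58,3)
river: ρ → (3,56,-31)
river: ρ → (-31,6,28)
river: ρ → (28,50,-9)
river: ρ → (-9,58,4)
river: ρ → (4,54,-37)
river: ρ → (-37,20,21)
river: ρ → (21,22,-36)
river: ρ → (-36,50,7)
river: ρ → (7,48,-43)
river: ρ → (-43,38,12)
river: ρ → (12,58,-3)
river: ρ → (-3,56,31)
river: ρ → (31,6,-28)
ρ-cycle length = 22 (tail of 0 descent steps not counted)

22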